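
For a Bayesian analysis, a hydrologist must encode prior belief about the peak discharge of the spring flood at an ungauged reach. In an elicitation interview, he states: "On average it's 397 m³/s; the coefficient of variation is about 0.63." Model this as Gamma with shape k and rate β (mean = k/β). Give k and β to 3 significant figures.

For Gamma(k, rate β): mean = k/β, variance = k/β², so CV = 1/√k.
CV = 0.63, hence k = 1/CV² = 2.52.
Then β = k/mean = 2.52/397 = 0.00635.

k ≈ 2.52, β ≈ 0.00635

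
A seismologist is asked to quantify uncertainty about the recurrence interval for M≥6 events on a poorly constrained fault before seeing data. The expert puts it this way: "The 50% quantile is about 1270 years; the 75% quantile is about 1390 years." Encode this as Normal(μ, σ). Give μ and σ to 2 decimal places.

μ = 1270.00, σ = 177.91

The p-quantile of Normal(μ,σ) is μ + z_p·σ, with z_{0.5} = 0 and z_{0.75} = 0.6745.
Eliminate σ: μ = (z₂·x₁ − z₁·x₂)/(z₂ − z₁) = (0.6745·1270 − (0)·1390)/0.6745 = 1270.00.
Then σ = (x₂ − x₁)/(z₂ − z₁) = (1390 − 1270)/0.6745 = 177.91.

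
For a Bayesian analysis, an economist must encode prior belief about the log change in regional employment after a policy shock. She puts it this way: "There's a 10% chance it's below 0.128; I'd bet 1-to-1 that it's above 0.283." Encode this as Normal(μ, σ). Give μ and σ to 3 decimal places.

For Normal(μ,σ), the p-quantile is μ + z_p·σ. Here z_{0.1} = -1.282, z_{0.5} = 0.
So 0.128 = μ − 1.282σ and 0.283 = μ + 0σ.
Subtracting: σ = (0.283 − 0.128)/(0 − (-1.282)) = 0.121.
Then μ = 0.128 − (-1.282)·0.121 = 0.283.

μ = 0.283, σ = 0.121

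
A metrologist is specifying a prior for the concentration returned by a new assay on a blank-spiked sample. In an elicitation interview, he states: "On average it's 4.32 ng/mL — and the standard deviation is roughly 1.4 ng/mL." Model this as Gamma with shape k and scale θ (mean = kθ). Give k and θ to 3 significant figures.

k ≈ 9.52, θ ≈ 0.454

For Gamma(k, scale θ): mean = kθ, variance = kθ², so CV = 1/√k.
CV = SD/mean = 1.4/4.32 = 0.3241, hence k = 1/CV² = 9.52.
Then θ = mean/k = 4.32/9.52 = 0.454.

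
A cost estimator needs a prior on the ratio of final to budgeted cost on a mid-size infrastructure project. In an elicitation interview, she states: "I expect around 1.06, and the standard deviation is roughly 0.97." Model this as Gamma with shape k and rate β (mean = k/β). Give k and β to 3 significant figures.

k ≈ 1.19, β ≈ 1.13

For Gamma(k, rate β): mean = k/β, variance = k/β², so CV = 1/√k.
CV = SD/mean = 0.97/1.06 = 0.9151, hence k = 1/CV² = 1.19.
Then β = k/mean = 1.19/1.06 = 1.13.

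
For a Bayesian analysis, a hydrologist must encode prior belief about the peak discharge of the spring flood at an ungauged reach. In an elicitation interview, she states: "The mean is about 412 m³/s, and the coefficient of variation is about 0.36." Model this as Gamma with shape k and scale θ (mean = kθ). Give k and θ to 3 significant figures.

k ≈ 7.72, θ ≈ 53.4

For Gamma(k, scale θ): mean = kθ, variance = kθ², so CV = 1/√k.
CV = 0.36, hence k = 1/CV² = 7.72.
Then θ = mean/k = 412/7.72 = 53.4.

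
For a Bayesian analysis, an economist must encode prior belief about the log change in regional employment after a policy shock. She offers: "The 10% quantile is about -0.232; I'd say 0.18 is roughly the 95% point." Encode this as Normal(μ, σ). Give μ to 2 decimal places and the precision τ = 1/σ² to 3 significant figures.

For Normal(μ,σ), the p-quantile is μ + z_p·σ. Here z_{0.1} = -1.282, z_{0.95} = 1.645.
So -0.232 = μ − 1.282σ and 0.18 = μ + 1.645σ.
Subtracting: σ = (0.18 − -0.232)/(1.645 − (-1.282)) = 0.14.
Then μ = -0.232 − (-1.282)·0.14 = -0.05.
Precision τ = 1/σ² = 1/0.1408² = 50.5.

μ = -0.05, τ = 50.5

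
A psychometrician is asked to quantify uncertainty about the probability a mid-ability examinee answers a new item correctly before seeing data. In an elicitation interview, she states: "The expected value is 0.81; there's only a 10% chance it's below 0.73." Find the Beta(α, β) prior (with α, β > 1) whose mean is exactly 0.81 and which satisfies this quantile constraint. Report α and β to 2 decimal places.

With mean 0.81 fixed, write α = 0.81s, β = 0.19s where s = α+β.
Need P(θ < 0.73) = 0.1 under Beta(0.81s, 0.19s). Normal approximation: (q−m)/√(m(1−m)/s) ≈ z_{0.1} = -1.28, so s ≈ 0.81·0.19·(-1.28)²/(0.73−0.81)² = 39.5.
At s = 39.5: P(θ<0.73) ≈ 0.106. Adjusting to match 0.1 gives s ≈ 41.84.
So α = 0.81·41.84 ≈ 33.89, β = 0.19·41.84 ≈ 7.95.

α ≈ 33.89, β ≈ 7.95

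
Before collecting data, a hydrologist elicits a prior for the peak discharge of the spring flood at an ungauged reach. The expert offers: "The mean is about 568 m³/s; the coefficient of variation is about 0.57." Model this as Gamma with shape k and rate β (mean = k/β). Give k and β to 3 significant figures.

k ≈ 3.08, β ≈ 0.00542

For Gamma(k, rate β): mean = k/β, variance = k/β², so CV = 1/√k.
CV = 0.57, hence k = 1/CV² = 3.08.
Then β = k/mean = 3.08/568 = 0.00542.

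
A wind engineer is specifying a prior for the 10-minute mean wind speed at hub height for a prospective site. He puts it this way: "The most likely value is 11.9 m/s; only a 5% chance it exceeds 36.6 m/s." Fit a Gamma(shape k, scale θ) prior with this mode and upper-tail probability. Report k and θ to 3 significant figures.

k ≈ 3.09, θ ≈ 5.69

Gamma(k,θ) with k>1 has mode (k−1)θ, so θ = 11.9/(k−1).
Need P(X < 36.6) = 0.95 with θ tied to k this way. Start at k = 2, θ = 11.9: P(X<36.6) ≈ 0.812.
Too low — raise k to concentrate. Iterating converges to k ≈ 3.09.
Then θ = 11.9/(3.09−1) ≈ 5.69.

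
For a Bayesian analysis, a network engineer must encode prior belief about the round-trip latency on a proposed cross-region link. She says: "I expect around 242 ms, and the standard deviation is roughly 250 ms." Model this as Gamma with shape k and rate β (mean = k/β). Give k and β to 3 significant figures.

For Gamma(k, rate β): mean = k/β, variance = k/β², so CV = 1/√k.
CV = SD/mean = 250/242 = 1.033, hence k = 1/CV² = 0.937.
Then β = k/mean = 0.937/242 = 0.00387.

k ≈ 0.937, β ≈ 0.00387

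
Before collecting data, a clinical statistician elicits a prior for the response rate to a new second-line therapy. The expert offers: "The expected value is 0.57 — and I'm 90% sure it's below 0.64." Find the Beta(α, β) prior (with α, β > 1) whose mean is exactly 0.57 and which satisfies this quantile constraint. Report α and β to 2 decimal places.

α ≈ 46.13, β ≈ 34.80

With mean 0.57 fixed, write α = 0.57s, β = 0.43s where s = α+β.
Need P(θ < 0.64) = 0.9 under Beta(0.57s, 0.43s). Normal approximation: (q−m)/√(m(1−m)/s) ≈ z_{0.9} = 1.28, so s ≈ 0.57·0.43·(1.28)²/(0.64−0.57)² = 82.2.
At s = 82.2: P(θ<0.64) ≈ 0.902. Adjusting to match 0.9 gives s ≈ 80.92.
So α = 0.57·80.92 ≈ 46.13, β = 0.43·80.92 ≈ 34.80.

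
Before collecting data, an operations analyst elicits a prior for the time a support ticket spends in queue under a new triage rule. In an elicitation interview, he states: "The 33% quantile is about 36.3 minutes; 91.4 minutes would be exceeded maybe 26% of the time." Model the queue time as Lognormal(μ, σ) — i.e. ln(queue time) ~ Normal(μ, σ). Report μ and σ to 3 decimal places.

μ ≈ 3.967, σ ≈ 0.852

If T ~ Lognormal(μ,σ) then ln T ~ Normal(μ,σ), so the p-quantile of ln T is μ + z_p·σ.
ln(36.3) = 3.592 and ln(91.4) = 4.515; z_{0.33} = -0.4399, z_{0.74} = 0.6433.
σ = (4.515 − 3.592)/(0.6433 − (-0.4399)) = 0.852.
μ = 3.592 − (-0.4399)·0.852 = 3.967.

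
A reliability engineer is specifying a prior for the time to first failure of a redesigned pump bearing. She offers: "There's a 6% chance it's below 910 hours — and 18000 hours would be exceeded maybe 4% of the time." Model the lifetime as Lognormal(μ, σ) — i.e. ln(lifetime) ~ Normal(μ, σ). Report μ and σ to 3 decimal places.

If T ~ Lognormal(μ,σ) then ln T ~ Normal(μ,σ), so the p-quantile of ln T is μ + z_p·σ.
ln(910) = 6.813 and ln(18000) = 9.798; z_{0.06} = -1.555, z_{0.96} = 1.751.
σ = (9.798 − 6.813)/(1.751 − (-1.555)) = 0.903.
μ = 6.813 − (-1.555)·0.903 = 8.217.

μ ≈ 8.217, σ ≈ 0.903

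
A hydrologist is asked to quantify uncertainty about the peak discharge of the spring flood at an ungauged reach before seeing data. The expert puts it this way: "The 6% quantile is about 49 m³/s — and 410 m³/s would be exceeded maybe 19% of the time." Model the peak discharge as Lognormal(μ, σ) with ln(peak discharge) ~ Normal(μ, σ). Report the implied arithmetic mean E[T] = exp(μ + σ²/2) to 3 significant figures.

E[T] ≈ 279 m³/s

If T ~ Lognormal(μ,σ) then ln T ~ Normal(μ,σ), so the p-quantile of ln T is μ + z_p·σ.
ln(49) = 3.892 and ln(410) = 6.016; z_{0.06} = -1.555, z_{0.81} = 0.8779.
σ = (6.016 − 3.892)/(0.8779 − (-1.555)) = 0.873.
μ = 3.892 − (-1.555)·0.873 = 5.250.
E[T] = exp(μ + σ²/2) = exp(5.250 + 0.3813) = 279 m³/s.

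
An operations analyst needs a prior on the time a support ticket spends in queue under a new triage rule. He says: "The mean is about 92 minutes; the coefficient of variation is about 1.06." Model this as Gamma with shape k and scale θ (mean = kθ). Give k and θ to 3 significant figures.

k ≈ 0.89, θ ≈ 103

For Gamma(k, scale θ): mean = kθ, variance = kθ², so CV = 1/√k.
CV = 1.06, hence k = 1/CV² = 0.89.
Then θ = mean/k = 92/0.89 = 103.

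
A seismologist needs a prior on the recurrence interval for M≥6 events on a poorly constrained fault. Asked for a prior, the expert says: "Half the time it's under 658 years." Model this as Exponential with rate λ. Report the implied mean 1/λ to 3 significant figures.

Exponential median = ln 2 / λ, so λ = ln 2 / 658.0 = 0.00105.
Mean = 1/λ = 949 years.

mean ≈ 949 years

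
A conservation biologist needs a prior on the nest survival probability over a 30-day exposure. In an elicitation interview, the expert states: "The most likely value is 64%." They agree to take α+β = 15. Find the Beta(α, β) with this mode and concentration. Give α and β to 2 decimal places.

α = 9.32, β = 5.68

For α,β > 1 the Beta mode is (α−1)/(α+β−2). With α+β = 15, the mode is (α−1)/13.
Set (α−1)/13 = 0.64 → α = 1 + 0.64·13 = 9.32.
β = 15 − α = 5.68.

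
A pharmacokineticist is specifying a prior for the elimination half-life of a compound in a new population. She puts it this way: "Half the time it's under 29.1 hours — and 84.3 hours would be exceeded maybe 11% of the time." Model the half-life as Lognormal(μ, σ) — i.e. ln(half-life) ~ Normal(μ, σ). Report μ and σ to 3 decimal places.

μ ≈ 3.371, σ ≈ 0.867

If T ~ Lognormal(μ,σ) then ln T ~ Normal(μ,σ), so the p-quantile of ln T is μ + z_p·σ.
ln(29.1) = 3.371 and ln(84.3) = 4.434; z_{0.5} = 0, z_{0.89} = 1.227.
σ = (4.434 − 3.371)/(1.227 − (0)) = 0.867.
μ = 3.371 − (0)·0.867 = 3.371.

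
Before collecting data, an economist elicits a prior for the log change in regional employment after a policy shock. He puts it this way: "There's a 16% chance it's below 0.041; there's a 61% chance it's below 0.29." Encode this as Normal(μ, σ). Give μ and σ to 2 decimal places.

μ = 0.24, σ = 0.20

The p-quantile of Normal(μ,σ) is μ + z_p·σ, with z_{0.16} = -0.9945 and z_{0.61} = 0.2793.
Eliminate σ: μ = (z₂·x₁ − z₁·x₂)/(z₂ − z₁) = (0.2793·0.041 − (-0.9945)·0.29)/1.274 = 0.24.
Then σ = (x₂ − x₁)/(z₂ − z₁) = (0.29 − 0.041)/1.274 = 0.20.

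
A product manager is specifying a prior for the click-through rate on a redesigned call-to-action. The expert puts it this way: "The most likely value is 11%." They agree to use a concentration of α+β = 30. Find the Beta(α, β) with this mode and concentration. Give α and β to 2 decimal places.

α = 4.08, β = 25.92

For α,β > 1 the Beta mode is (α−1)/(α+β−2). With α+β = 30, the mode is (α−1)/28.
Set (α−1)/28 = 0.11 → α = 1 + 0.11·28 = 4.08.
β = 30 − α = 25.92.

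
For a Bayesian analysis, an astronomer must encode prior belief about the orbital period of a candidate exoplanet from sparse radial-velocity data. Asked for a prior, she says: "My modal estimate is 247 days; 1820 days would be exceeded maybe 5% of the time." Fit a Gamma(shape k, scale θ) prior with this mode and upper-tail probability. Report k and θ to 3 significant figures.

Gamma(k,θ) with k>1 has mode (k−1)θ, so θ = 247/(k−1).
Need P(X < 1820) = 0.95 with θ tied to k this way. Start at k = 2, θ = 247: P(X<1820) ≈ 0.995.
Too high — lower k to spread out. Iterating converges to k ≈ 1.54.
Then θ = 247/(1.54−1) ≈ 458.

k ≈ 1.54, θ ≈ 458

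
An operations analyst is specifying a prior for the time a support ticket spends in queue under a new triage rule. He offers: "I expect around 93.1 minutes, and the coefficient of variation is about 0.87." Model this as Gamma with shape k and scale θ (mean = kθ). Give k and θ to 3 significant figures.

For Gamma(k, scale θ): mean = kθ, variance = kθ², so CV = 1/√k.
CV = 0.87, hence k = 1/CV² = 1.32.
Then θ = mean/k = 93.1/1.32 = 70.5.

k ≈ 1.32, θ ≈ 70.5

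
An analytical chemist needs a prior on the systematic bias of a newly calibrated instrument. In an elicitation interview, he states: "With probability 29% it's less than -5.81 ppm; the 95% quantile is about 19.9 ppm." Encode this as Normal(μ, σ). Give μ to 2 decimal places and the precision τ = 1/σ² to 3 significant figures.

For Normal(μ,σ), the p-quantile is μ + z_p·σ. Here z_{0.29} = -0.5534, z_{0.95} = 1.645.
So -5.81 = μ − 0.5534σ and 19.9 = μ + 1.645σ.
Subtracting: σ = (19.9 − -5.81)/(1.645 − (-0.5534)) = 11.70.
Then μ = -5.81 − (-0.5534)·11.70 = 0.66.
Precision τ = 1/σ² = 1/11.7² = 0.00731.

μ = 0.66, τ = 0.00731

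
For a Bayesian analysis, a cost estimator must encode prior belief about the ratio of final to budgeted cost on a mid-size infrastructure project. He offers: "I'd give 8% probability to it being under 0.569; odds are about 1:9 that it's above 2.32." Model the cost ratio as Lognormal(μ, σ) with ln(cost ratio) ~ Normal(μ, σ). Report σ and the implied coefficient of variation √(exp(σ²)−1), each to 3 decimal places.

If T ~ Lognormal(μ,σ) then ln T ~ Normal(μ,σ), so the p-quantile of ln T is μ + z_p·σ.
ln(0.569) = -0.5639 and ln(2.32) = 0.8416; z_{0.08} = -1.405, z_{0.9} = 1.282.
σ = (0.8416 − -0.5639)/(1.282 − (-1.405)) = 0.523.
μ = -0.5639 − (-1.405)·0.523 = 0.171.
CV = √(exp(σ²)−1) = √(exp(0.2737)−1) = 0.561.

σ ≈ 0.523, CV ≈ 0.561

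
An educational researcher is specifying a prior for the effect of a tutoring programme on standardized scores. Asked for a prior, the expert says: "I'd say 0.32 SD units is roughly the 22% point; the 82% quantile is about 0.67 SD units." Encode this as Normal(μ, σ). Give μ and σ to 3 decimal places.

μ = 0.480, σ = 0.207

The p-quantile of Normal(μ,σ) is μ + z_p·σ, with z_{0.22} = -0.7722 and z_{0.82} = 0.9154.
Eliminate σ: μ = (z₂·x₁ − z₁·x₂)/(z₂ − z₁) = (0.9154·0.32 − (-0.7722)·0.67)/1.688 = 0.480.
Then σ = (x₂ − x₁)/(z₂ − z₁) = (0.67 − 0.32)/1.688 = 0.207.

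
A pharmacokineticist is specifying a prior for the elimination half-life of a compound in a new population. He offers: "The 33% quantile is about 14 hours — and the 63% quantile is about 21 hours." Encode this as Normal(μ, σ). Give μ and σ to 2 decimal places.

μ = 17.99, σ = 9.07

For Normal(μ,σ), the p-quantile is μ + z_p·σ. Here z_{0.33} = -0.4399, z_{0.63} = 0.3319.
So 14 = μ − 0.4399σ and 21 = μ + 0.3319σ.
Subtracting: σ = (21 − 14)/(0.3319 − (-0.4399)) = 9.07.
Then μ = 14 − (-0.4399)·9.07 = 17.99.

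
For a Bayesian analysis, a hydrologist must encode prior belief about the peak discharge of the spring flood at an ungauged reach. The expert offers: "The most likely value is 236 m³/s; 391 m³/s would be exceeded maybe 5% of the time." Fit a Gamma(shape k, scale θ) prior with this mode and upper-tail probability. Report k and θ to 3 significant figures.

k ≈ 12, θ ≈ 21.5

Gamma(k,θ) with k>1 has mode (k−1)θ, so θ = 236/(k−1).
Need P(X < 391) = 0.95 with θ tied to k this way. Start at k = 2, θ = 236: P(X<391) ≈ 0.493.
Too low — raise k to concentrate. Iterating converges to k ≈ 12.
Then θ = 236/(12−1) ≈ 21.5.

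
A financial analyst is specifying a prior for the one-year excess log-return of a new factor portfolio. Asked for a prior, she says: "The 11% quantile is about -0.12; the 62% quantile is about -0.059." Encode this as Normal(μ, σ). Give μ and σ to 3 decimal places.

The p-quantile of Normal(μ,σ) is μ + z_p·σ, with z_{0.11} = -1.227 and z_{0.62} = 0.3055.
Eliminate σ: μ = (z₂·x₁ − z₁·x₂)/(z₂ − z₁) = (0.3055·-0.12 − (-1.227)·-0.059)/1.532 = -0.071.
Then σ = (x₂ − x₁)/(z₂ − z₁) = (-0.059 − -0.12)/1.532 = 0.040.

μ = -0.071, σ = 0.040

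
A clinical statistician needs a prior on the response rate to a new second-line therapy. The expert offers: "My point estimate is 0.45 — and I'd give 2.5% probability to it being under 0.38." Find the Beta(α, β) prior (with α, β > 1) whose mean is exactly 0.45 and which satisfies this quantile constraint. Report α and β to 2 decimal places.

With mean 0.45 fixed, write α = 0.45s, β = 0.55s where s = α+β.
Need P(θ < 0.38) = 0.025 under Beta(0.45s, 0.55s). Normal approximation: (q−m)/√(m(1−m)/s) ≈ z_{0.025} = -1.96, so s ≈ 0.45·0.55·(-1.96)²/(0.38−0.45)² = 194.0.
At s = 194.0: P(θ<0.38) ≈ 0.024. Adjusting to match 0.025 gives s ≈ 189.86.
So α = 0.45·189.86 ≈ 85.44, β = 0.55·189.86 ≈ 104.42.

α ≈ 85.44, β ≈ 104.42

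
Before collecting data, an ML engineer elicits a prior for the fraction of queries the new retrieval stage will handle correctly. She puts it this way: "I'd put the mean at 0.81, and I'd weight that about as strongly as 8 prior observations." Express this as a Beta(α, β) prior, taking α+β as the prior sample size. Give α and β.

α = 6.48, β = 1.52

Under the effective-sample-size interpretation, Beta(α, β) has prior mean α/(α+β) and prior sample size α+β.
So α+β = 8 and α/(α+β) = 0.81, giving α = 0.81·8 = 6.48 and β = 8 − 6.48 = 1.52.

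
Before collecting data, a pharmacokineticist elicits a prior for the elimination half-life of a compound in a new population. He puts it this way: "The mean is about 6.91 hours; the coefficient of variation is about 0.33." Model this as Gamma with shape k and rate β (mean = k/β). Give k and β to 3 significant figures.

k ≈ 9.18, β ≈ 1.33

For Gamma(k, rate β): mean = k/β, variance = k/β², so CV = 1/√k.
CV = 0.33, hence k = 1/CV² = 9.18.
Then β = k/mean = 9.18/6.91 = 1.33.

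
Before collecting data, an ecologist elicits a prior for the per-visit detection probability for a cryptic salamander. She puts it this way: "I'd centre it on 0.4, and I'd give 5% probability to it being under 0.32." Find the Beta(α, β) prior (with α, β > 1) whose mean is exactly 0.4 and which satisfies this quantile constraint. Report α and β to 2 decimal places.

α ≈ 39.06, β ≈ 58.59

With mean 0.4 fixed, write α = 0.4s, β = 0.6s where s = α+β.
Need P(θ < 0.32) = 0.05 under Beta(0.4s, 0.6s). Normal approximation: (q−m)/√(m(1−m)/s) ≈ z_{0.05} = -1.64, so s ≈ 0.4·0.6·(-1.64)²/(0.32−0.4)² = 101.5.
At s = 101.5: P(θ<0.32) ≈ 0.047. Adjusting to match 0.05 gives s ≈ 97.65.
So α = 0.4·97.65 ≈ 39.06, β = 0.6·97.65 ≈ 58.59.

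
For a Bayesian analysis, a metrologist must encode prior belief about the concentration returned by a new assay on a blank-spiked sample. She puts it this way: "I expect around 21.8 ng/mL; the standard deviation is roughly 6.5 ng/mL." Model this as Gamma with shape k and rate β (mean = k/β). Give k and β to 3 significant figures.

k ≈ 11.2, β ≈ 0.516

For Gamma(k, rate β): mean = k/β, variance = k/β², so CV = 1/√k.
CV = SD/mean = 6.5/21.8 = 0.2982, hence k = 1/CV² = 11.2.
Then β = k/mean = 11.2/21.8 = 0.516.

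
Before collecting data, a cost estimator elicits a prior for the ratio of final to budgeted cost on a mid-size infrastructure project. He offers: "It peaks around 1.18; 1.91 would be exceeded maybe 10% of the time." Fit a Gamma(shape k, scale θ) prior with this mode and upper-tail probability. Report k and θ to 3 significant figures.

k ≈ 9.11, θ ≈ 0.145

Gamma(k,θ) with k>1 has mode (k−1)θ, so θ = 1.18/(k−1).
Need P(X < 1.91) = 0.9 with θ tied to k this way. Start at k = 2, θ = 1.18: P(X<1.91) ≈ 0.481.
Too low — raise k to concentrate. Iterating converges to k ≈ 9.11.
Then θ = 1.18/(9.11−1) ≈ 0.145.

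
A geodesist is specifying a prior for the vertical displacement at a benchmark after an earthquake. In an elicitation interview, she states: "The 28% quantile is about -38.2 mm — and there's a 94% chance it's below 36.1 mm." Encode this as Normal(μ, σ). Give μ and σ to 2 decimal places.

The p-quantile of Normal(μ,σ) is μ + z_p·σ, with z_{0.28} = -0.5828 and z_{0.94} = 1.555.
Eliminate σ: μ = (z₂·x₁ − z₁·x₂)/(z₂ − z₁) = (1.555·-38.2 − (-0.5828)·36.1)/2.138 = -17.94.
Then σ = (x₂ − x₁)/(z₂ − z₁) = (36.1 − -38.2)/2.138 = 34.76.

μ = -17.94, σ = 34.76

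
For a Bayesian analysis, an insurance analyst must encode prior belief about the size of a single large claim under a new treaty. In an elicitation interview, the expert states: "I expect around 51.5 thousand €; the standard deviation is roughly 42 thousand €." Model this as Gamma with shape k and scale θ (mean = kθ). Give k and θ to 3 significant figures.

k ≈ 1.5, θ ≈ 34.3

For Gamma(k, scale θ): mean = kθ, variance = kθ², so CV = 1/√k.
CV = SD/mean = 42/51.5 = 0.8155, hence k = 1/CV² = 1.5.
Then θ = mean/k = 51.5/1.5 = 34.3.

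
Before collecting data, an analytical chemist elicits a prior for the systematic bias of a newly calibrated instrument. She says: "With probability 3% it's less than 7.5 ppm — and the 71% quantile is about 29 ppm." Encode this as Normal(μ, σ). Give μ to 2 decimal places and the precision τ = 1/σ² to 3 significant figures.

μ = 24.11, τ = 0.0128

The p-quantile of Normal(μ,σ) is μ + z_p·σ, with z_{0.03} = -1.881 and z_{0.71} = 0.5534.
Eliminate σ: μ = (z₂·x₁ − z₁·x₂)/(z₂ − z₁) = (0.5534·7.5 − (-1.881)·29)/2.434 = 24.11.
Then σ = (x₂ − x₁)/(z₂ − z₁) = (29 − 7.5)/2.434 = 8.83.
Precision τ = 1/σ² = 1/8.833² = 0.0128.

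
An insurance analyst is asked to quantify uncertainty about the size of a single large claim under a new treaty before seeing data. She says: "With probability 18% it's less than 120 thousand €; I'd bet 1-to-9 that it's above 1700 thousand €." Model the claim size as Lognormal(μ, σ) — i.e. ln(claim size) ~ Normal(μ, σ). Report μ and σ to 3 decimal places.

μ ≈ 5.892, σ ≈ 1.207

If T ~ Lognormal(μ,σ) then ln T ~ Normal(μ,σ), so the p-quantile of ln T is μ + z_p·σ.
ln(120) = 4.787 and ln(1700) = 7.438; z_{0.18} = -0.9154, z_{0.9} = 1.282.
σ = (7.438 − 4.787)/(1.282 − (-0.9154)) = 1.207.
μ = 4.787 − (-0.9154)·1.207 = 5.892.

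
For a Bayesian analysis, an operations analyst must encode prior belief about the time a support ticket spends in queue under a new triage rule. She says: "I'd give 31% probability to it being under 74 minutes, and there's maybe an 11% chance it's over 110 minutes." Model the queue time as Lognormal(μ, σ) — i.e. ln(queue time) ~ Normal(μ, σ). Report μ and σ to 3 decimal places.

If T ~ Lognormal(μ,σ) then ln T ~ Normal(μ,σ), so the p-quantile of ln T is μ + z_p·σ.
ln(74) = 4.304 and ln(110) = 4.7; z_{0.31} = -0.4959, z_{0.89} = 1.227.
σ = (4.7 − 4.304)/(1.227 − (-0.4959)) = 0.230.
μ = 4.304 − (-0.4959)·0.230 = 4.418.

μ ≈ 4.418, σ ≈ 0.230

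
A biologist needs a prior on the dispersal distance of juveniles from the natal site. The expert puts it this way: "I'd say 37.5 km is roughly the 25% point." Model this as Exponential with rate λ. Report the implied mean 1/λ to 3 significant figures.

mean ≈ 130 km

P(T < 37.5) = 1 − e^(−λ·37.5) = 0.25, so λ = −ln(1−0.25)/37.5 = −ln(0.75)/37.5 = 0.00767.
Mean = 1/λ = 130 km.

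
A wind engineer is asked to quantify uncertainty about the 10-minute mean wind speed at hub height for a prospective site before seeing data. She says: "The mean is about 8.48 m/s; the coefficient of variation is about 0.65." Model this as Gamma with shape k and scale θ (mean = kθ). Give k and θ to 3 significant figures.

k ≈ 2.37, θ ≈ 3.58

For Gamma(k, scale θ): mean = kθ, variance = kθ², so CV = 1/√k.
CV = 0.65, hence k = 1/CV² = 2.37.
Then θ = mean/k = 8.48/2.37 = 3.58.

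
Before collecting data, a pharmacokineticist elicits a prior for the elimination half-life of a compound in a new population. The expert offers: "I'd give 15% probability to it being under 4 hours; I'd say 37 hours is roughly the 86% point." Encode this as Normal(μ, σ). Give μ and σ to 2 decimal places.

μ = 20.16, σ = 15.59

The p-quantile of Normal(μ,σ) is μ + z_p·σ, with z_{0.15} = -1.036 and z_{0.86} = 1.08.
Eliminate σ: μ = (z₂·x₁ − z₁·x₂)/(z₂ − z₁) = (1.08·4 − (-1.036)·37)/2.117 = 20.16.
Then σ = (x₂ − x₁)/(z₂ − z₁) = (37 − 4)/2.117 = 15.59.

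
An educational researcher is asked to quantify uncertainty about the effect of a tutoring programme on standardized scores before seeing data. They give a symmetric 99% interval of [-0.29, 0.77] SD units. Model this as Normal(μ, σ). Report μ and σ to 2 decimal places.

μ = 0.24, σ = 0.21

A symmetric 99% interval runs μ ± z·σ with z = 2.576.
Half-width = 0.53, so σ = 0.53/2.576 = 0.21.
μ is the interval midpoint, 0.24.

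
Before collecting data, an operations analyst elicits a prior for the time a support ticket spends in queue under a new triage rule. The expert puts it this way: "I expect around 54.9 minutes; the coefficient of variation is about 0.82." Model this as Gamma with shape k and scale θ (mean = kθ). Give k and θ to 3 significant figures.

For Gamma(k, scale θ): mean = kθ, variance = kθ², so CV = 1/√k.
CV = 0.82, hence k = 1/CV² = 1.49.
Then θ = mean/k = 54.9/1.49 = 36.9.

k ≈ 1.49, θ ≈ 36.9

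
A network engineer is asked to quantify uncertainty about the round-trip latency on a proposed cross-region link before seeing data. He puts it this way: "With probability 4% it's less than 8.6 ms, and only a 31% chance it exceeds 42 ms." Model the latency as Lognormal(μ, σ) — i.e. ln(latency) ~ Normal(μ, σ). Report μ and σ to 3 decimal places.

μ ≈ 3.388, σ ≈ 0.706

If T ~ Lognormal(μ,σ) then ln T ~ Normal(μ,σ), so the p-quantile of ln T is μ + z_p·σ.
ln(8.6) = 2.152 and ln(42) = 3.738; z_{0.04} = -1.751, z_{0.69} = 0.4959.
σ = (3.738 − 2.152)/(0.4959 − (-1.751)) = 0.706.
μ = 2.152 − (-1.751)·0.706 = 3.388.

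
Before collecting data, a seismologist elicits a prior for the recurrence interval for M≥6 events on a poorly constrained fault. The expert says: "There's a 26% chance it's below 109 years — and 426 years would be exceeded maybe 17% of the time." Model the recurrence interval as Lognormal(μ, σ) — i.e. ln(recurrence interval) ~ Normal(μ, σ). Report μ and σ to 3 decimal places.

If T ~ Lognormal(μ,σ) then ln T ~ Normal(μ,σ), so the p-quantile of ln T is μ + z_p·σ.
ln(109) = 4.691 and ln(426) = 6.054; z_{0.26} = -0.6433, z_{0.83} = 0.9542.
σ = (6.054 − 4.691)/(0.9542 − (-0.6433)) = 0.853.
μ = 4.691 − (-0.6433)·0.853 = 5.240.

μ ≈ 5.240, σ ≈ 0.853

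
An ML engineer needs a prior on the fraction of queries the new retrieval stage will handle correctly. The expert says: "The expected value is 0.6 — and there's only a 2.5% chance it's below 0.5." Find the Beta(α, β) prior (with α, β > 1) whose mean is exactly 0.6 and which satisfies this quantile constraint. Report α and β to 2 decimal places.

α ≈ 56.72, β ≈ 37.82

With mean 0.6 fixed, write α = 0.6s, β = 0.4s where s = α+β.
Need P(θ < 0.5) = 0.025 under Beta(0.6s, 0.4s). Normal approximation: (q−m)/√(m(1−m)/s) ≈ z_{0.025} = -1.96, so s ≈ 0.6·0.4·(-1.96)²/(0.5−0.6)² = 92.2.
At s = 92.2: P(θ<0.5) ≈ 0.026. Adjusting to match 0.025 gives s ≈ 94.54.
So α = 0.6·94.54 ≈ 56.72, β = 0.4·94.54 ≈ 37.82.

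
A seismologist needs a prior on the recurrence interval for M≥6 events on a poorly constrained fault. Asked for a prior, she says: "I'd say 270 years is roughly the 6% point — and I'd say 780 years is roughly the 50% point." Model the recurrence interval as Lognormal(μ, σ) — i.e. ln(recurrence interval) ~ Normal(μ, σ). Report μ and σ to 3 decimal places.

If T ~ Lognormal(μ,σ) then ln T ~ Normal(μ,σ), so the p-quantile of ln T is μ + z_p·σ.
ln(270) = 5.598 and ln(780) = 6.659; z_{0.06} = -1.555, z_{0.5} = 0.
σ = (6.659 − 5.598)/(0 − (-1.555)) = 0.682.
μ = 5.598 − (-1.555)·0.682 = 6.659.

μ ≈ 6.659, σ ≈ 0.682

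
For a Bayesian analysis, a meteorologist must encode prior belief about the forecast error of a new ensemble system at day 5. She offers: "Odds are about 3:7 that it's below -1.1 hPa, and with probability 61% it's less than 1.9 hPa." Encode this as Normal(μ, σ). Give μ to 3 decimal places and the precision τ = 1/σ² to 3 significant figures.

μ = 0.857, τ = 0.0718

For Normal(μ,σ), the p-quantile is μ + z_p·σ. Here z_{0.3} = -0.5244, z_{0.61} = 0.2793.
So -1.1 = μ − 0.5244σ and 1.9 = μ + 0.2793σ.
Subtracting: σ = (1.9 − -1.1)/(0.2793 − (-0.5244)) = 3.733.
Then μ = -1.1 − (-0.5244)·3.733 = 0.857.
Precision τ = 1/σ² = 1/3.733² = 0.0718.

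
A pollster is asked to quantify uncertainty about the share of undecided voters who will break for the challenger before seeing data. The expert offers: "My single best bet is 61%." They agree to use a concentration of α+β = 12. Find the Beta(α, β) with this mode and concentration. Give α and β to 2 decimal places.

For α,β > 1 the Beta mode is (α−1)/(α+β−2). With α+β = 12, the mode is (α−1)/10.
Set (α−1)/10 = 0.61 → α = 1 + 0.61·10 = 7.10.
β = 12 − α = 4.90.

α = 7.10, β = 4.90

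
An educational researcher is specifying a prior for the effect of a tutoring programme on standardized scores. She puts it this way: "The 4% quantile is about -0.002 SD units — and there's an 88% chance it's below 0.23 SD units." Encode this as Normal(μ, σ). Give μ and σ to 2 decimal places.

μ = 0.14, σ = 0.08

The p-quantile of Normal(μ,σ) is μ + z_p·σ, with z_{0.04} = -1.751 and z_{0.88} = 1.175.
Eliminate σ: μ = (z₂·x₁ − z₁·x₂)/(z₂ − z₁) = (1.175·-0.002 − (-1.751)·0.23)/2.926 = 0.14.
Then σ = (x₂ − x₁)/(z₂ − z₁) = (0.23 − -0.002)/2.926 = 0.08.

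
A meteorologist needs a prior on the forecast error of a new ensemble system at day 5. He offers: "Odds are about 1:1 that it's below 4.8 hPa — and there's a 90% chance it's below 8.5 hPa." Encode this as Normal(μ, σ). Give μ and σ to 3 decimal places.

μ = 4.800, σ = 2.887

The p-quantile of Normal(μ,σ) is μ + z_p·σ, with z_{0.5} = 0 and z_{0.9} = 1.282.
Eliminate σ: μ = (z₂·x₁ − z₁·x₂)/(z₂ − z₁) = (1.282·4.8 − (0)·8.5)/1.282 = 4.800.
Then σ = (x₂ − x₁)/(z₂ − z₁) = (8.5 − 4.8)/1.282 = 2.887.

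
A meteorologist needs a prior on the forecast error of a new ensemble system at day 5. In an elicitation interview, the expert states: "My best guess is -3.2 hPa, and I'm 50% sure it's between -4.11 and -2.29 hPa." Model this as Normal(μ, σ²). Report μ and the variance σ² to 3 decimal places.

A symmetric 50% interval runs μ ± z·σ with z = 0.6745.
Half-width = 0.91, so σ = 0.91/0.6745 = 1.3492 and σ² = 1.820.
μ is the stated best guess, -3.200.

μ = -3.200, σ² = 1.820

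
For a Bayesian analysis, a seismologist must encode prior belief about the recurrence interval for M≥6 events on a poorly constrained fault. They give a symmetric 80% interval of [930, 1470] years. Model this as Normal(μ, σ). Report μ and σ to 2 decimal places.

μ = 1200.00, σ = 210.68

A symmetric 80% interval runs μ ± z·σ with z = 1.282.
Half-width = 270, so σ = 270/1.282 = 210.68.
μ is the interval midpoint, 1200.00.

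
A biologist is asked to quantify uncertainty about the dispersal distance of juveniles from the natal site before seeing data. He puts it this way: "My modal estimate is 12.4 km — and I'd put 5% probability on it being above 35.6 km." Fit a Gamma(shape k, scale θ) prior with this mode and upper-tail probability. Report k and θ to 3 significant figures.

Gamma(k,θ) with k>1 has mode (k−1)θ, so θ = 12.4/(k−1).
Need P(X < 35.6) = 0.95 with θ tied to k this way. Start at k = 2, θ = 12.4: P(X<35.6) ≈ 0.781.
Too low — raise k to concentrate. Iterating converges to k ≈ 3.4.
Then θ = 12.4/(3.4−1) ≈ 5.17.

k ≈ 3.4, θ ≈ 5.17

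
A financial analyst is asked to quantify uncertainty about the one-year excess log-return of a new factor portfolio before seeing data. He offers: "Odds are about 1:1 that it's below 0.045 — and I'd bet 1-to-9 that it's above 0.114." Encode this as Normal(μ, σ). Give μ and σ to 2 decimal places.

μ = 0.04, σ = 0.05

The p-quantile of Normal(μ,σ) is μ + z_p·σ, with z_{0.5} = 0 and z_{0.9} = 1.282.
Eliminate σ: μ = (z₂·x₁ − z₁·x₂)/(z₂ − z₁) = (1.282·0.045 − (0)·0.114)/1.282 = 0.04.
Then σ = (x₂ − x₁)/(z₂ − z₁) = (0.114 − 0.045)/1.282 = 0.05.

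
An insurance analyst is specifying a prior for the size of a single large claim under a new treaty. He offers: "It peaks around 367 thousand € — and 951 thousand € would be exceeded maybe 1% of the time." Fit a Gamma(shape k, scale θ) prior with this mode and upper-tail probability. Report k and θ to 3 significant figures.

k ≈ 6.14, θ ≈ 71.4

Gamma(k,θ) with k>1 has mode (k−1)θ, so θ = 367/(k−1).
Need P(X < 951) = 0.99 with θ tied to k this way. Start at k = 2, θ = 367: P(X<951) ≈ 0.731.
Too low — raise k to concentrate. Iterating converges to k ≈ 6.14.
Then θ = 367/(6.14−1) ≈ 71.4.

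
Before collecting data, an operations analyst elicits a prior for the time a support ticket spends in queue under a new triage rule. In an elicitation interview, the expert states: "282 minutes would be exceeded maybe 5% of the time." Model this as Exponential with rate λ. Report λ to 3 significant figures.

λ ≈ 0.0106

P(T > 282.0) = e^(−λ·282.0) = 0.05, so λ = −ln(0.05)/282.0 = 0.0106.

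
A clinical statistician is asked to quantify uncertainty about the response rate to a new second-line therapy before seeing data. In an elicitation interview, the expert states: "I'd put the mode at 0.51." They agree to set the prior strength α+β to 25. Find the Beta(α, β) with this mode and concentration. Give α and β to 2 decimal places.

α = 12.73, β = 12.27

For α,β > 1 the Beta mode is (α−1)/(α+β−2). With α+β = 25, the mode is (α−1)/23.
Set (α−1)/23 = 0.51 → α = 1 + 0.51·23 = 12.73.
β = 25 − α = 12.27.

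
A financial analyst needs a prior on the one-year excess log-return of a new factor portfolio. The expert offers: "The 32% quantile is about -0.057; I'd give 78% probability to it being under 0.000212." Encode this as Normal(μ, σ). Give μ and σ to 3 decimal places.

The p-quantile of Normal(μ,σ) is μ + z_p·σ, with z_{0.32} = -0.4677 and z_{0.78} = 0.7722.
Eliminate σ: μ = (z₂·x₁ − z₁·x₂)/(z₂ − z₁) = (0.7722·-0.057 − (-0.4677)·0.000212)/1.24 = -0.035.
Then σ = (x₂ − x₁)/(z₂ − z₁) = (0.000212 − -0.057)/1.24 = 0.046.

μ = -0.035, σ = 0.046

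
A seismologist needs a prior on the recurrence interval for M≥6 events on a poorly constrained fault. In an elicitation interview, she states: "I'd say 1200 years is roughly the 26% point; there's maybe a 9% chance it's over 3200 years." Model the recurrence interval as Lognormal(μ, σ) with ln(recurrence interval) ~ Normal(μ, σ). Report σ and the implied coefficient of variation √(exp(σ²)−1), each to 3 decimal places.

If T ~ Lognormal(μ,σ) then ln T ~ Normal(μ,σ), so the p-quantile of ln T is μ + z_p·σ.
ln(1200) = 7.09 and ln(3200) = 8.071; z_{0.26} = -0.6433, z_{0.91} = 1.341.
σ = (8.071 − 7.09)/(1.341 − (-0.6433)) = 0.494.
μ = 7.09 − (-0.6433)·0.494 = 7.408.
CV = √(exp(σ²)−1) = √(exp(0.2444)−1) = 0.526.

σ ≈ 0.494, CV ≈ 0.526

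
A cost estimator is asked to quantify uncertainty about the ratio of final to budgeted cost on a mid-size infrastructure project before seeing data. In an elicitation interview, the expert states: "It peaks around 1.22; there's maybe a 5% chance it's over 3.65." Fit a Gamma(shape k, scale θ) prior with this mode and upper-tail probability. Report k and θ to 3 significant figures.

Gamma(k,θ) with k>1 has mode (k−1)θ, so θ = 1.22/(k−1).
Need P(X < 3.65) = 0.95 with θ tied to k this way. Start at k = 2, θ = 1.22: P(X<3.65) ≈ 0.800.
Too low — raise k to concentrate. Iterating converges to k ≈ 3.21.
Then θ = 1.22/(3.21−1) ≈ 0.553.

k ≈ 3.21, θ ≈ 0.553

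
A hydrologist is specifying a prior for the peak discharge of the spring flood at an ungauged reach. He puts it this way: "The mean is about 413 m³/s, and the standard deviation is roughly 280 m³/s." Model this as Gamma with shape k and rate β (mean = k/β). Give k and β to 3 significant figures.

k ≈ 2.18, β ≈ 0.00527

For Gamma(k, rate β): mean = k/β, variance = k/β², so CV = 1/√k.
CV = SD/mean = 280/413 = 0.678, hence k = 1/CV² = 2.18.
Then β = k/mean = 2.18/413 = 0.00527.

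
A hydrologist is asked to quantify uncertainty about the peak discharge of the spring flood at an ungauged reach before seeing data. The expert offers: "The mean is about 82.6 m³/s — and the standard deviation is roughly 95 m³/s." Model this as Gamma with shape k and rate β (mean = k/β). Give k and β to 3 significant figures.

k ≈ 0.756, β ≈ 0.00915

For Gamma(k, rate β): mean = k/β, variance = k/β², so CV = 1/√k.
CV = SD/mean = 95/82.6 = 1.15, hence k = 1/CV² = 0.756.
Then β = k/mean = 0.756/82.6 = 0.00915.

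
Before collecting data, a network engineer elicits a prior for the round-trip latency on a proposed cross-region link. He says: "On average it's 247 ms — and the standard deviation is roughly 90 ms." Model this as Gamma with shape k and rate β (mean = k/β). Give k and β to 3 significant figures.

For Gamma(k, rate β): mean = k/β, variance = k/β², so CV = 1/√k.
CV = SD/mean = 90/247 = 0.3644, hence k = 1/CV² = 7.53.
Then β = k/mean = 7.53/247 = 0.0305.

k ≈ 7.53, β ≈ 0.0305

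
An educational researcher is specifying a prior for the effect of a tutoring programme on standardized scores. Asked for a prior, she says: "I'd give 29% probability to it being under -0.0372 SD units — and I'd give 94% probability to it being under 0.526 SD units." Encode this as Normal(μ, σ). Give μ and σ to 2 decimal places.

μ = 0.11, σ = 0.27

For Normal(μ,σ), the p-quantile is μ + z_p·σ. Here z_{0.29} = -0.5534, z_{0.94} = 1.555.
So -0.0372 = μ − 0.5534σ and 0.526 = μ + 1.555σ.
Subtracting: σ = (0.526 − -0.0372)/(1.555 − (-0.5534)) = 0.27.
Then μ = -0.0372 − (-0.5534)·0.27 = 0.11.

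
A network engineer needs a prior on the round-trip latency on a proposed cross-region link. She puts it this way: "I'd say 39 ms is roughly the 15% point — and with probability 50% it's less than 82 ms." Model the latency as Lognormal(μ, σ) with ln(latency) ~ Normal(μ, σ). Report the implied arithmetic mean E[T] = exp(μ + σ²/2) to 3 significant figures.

E[T] ≈ 106 ms

If T ~ Lognormal(μ,σ) then ln T ~ Normal(μ,σ), so the p-quantile of ln T is μ + z_p·σ.
ln(39) = 3.664 and ln(82) = 4.407; z_{0.15} = -1.036, z_{0.5} = 0.
σ = (4.407 − 3.664)/(0 − (-1.036)) = 0.717.
μ = 3.664 − (-1.036)·0.717 = 4.407.
E[T] = exp(μ + σ²/2) = exp(4.407 + 0.2571) = 106 ms.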